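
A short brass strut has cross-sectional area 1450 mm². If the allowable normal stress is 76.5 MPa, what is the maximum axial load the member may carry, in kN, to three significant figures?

111 kN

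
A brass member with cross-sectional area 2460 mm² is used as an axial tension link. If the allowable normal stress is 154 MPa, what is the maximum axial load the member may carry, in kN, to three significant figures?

P_max = σ_allow · A = 154 · 2460 = 378800 N = 378.8 kN.

379 kN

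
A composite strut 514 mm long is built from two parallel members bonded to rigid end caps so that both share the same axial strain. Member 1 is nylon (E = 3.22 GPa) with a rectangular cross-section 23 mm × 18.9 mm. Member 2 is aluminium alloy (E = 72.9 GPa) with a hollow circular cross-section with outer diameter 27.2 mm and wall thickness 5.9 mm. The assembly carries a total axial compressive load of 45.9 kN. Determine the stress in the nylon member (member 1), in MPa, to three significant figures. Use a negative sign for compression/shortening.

-4.90 MPa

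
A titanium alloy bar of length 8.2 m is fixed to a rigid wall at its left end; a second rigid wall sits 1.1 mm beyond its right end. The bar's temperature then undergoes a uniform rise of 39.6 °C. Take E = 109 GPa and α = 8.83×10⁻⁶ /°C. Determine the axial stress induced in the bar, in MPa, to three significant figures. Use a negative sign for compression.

-23.5 MPa

Free thermal expansion αLΔT = 8.83e-6 · 8200 · 39.6 = 2.867 mm.
The walls engage after the gap closes; constrained expansion = 2.867 − 1.1 = 1.767 mm.
The walls impose strain ε = −(1.767)/8200 = -2.1552e-04; σ = Eε = 109000 · -2.1552e-04 = -23.49 MPa.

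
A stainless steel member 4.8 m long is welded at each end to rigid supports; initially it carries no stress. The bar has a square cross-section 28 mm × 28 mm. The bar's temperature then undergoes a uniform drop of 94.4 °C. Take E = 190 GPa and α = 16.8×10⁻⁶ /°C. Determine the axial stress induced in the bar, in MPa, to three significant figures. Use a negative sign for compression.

Free thermal expansion αLΔT = 16.8e-6 · 4800 · -94.4 = -7.612 mm.
The walls impose strain ε = −(-7.612)/4800 = 1.5859e-03; σ = Eε = 190000 · 1.5859e-03 = 301.3 MPa.

301 MPa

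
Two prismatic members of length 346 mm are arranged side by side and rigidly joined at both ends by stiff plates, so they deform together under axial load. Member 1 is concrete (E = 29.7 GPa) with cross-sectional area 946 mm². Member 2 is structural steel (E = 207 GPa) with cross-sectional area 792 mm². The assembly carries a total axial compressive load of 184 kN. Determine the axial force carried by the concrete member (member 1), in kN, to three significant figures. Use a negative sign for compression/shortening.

-26.9 kN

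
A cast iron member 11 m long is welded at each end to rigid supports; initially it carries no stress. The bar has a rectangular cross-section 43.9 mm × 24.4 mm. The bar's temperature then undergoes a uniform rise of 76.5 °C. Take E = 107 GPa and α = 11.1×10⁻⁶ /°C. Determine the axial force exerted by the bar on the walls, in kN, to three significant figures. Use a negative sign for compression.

-97.3 kN

Free thermal expansion αLΔT = 11.1e-6 · 11000 · 76.5 = 9.341 mm.
The walls impose strain ε = −(9.341)/11000 = -8.4915e-04; σ = Eε = 107000 · -8.4915e-04 = -90.86 MPa.
Wall reaction R = σ·A = -90.86·1071 = -97320 N = -97.32 kN.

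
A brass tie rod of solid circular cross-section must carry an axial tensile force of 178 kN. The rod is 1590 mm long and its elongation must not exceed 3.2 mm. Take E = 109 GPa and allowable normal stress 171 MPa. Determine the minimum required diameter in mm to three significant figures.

Required area A ≥ P/σ_allow = 178000/171 = 1041 mm².
For a solid circular section, d ≥ √(4A/π) = 36.41 mm.
Elongation limit: A ≥ PL/(Eδ_allow) = 178000·1590/(109000·3.2) = 811.4 mm² ⇒ d ≥ 32.14 mm.
The stress limit governs.

36.4 mm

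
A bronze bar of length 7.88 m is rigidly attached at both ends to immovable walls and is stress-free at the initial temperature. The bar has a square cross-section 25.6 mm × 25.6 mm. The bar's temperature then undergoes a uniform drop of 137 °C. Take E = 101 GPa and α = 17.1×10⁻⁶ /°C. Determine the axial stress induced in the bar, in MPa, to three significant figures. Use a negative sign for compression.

Free thermal expansion αLΔT = 17.1e-6 · 7880 · -137 = -18.46 mm.
The walls impose strain ε = −(-18.46)/7880 = 2.3427e-03; σ = Eε = 101000 · 2.3427e-03 = 236.6 MPa.

237 MPa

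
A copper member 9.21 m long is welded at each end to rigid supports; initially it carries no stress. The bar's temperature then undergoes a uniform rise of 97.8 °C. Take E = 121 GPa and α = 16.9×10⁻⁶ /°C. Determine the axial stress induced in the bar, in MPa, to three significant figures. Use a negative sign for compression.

-200 MPa

Free thermal expansion αLΔT = 16.9e-6 · 9210 · 97.8 = 15.22 mm.
The walls impose strain ε = −(15.22)/9210 = -1.6528e-03; σ = Eε = 121000 · -1.6528e-03 = -200 MPa.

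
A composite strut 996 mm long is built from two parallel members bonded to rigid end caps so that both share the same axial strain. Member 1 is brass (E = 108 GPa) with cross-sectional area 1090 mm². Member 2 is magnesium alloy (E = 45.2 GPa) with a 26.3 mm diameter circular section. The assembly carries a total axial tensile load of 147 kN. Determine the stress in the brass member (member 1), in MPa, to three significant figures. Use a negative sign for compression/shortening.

A_2 = 543.3 mm².
Equal strain + equilibrium ⇒ each member carries load in proportion to AE: A₁E₁ = 117700000 N, A₂E₂ = 24550000 N, ΣAE = 142300000 N.
σ₁ = P·E₁/ΣAE = 147000·108000/142300000 = 111.6 MPa.

112 MPa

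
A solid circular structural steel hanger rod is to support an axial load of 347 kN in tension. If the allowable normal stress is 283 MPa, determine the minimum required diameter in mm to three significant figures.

39.5 mm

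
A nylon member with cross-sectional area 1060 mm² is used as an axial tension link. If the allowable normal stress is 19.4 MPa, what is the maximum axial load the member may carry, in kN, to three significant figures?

20.6 kN

P_max = σ_allow · A = 19.4 · 1060 = 20560 N = 20.56 kN.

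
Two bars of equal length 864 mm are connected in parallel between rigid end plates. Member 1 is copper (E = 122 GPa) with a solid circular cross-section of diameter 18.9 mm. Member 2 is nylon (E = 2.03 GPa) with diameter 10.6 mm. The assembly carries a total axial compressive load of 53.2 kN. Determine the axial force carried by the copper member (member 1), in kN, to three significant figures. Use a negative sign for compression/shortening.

-52.9 kN

A_1 = 280.6 mm².
A_2 = 88.25 mm².
Equal strain + equilibrium ⇒ each member carries load in proportion to AE: A₁E₁ = 34230000 N, A₂E₂ = 179100 N, ΣAE = 34410000 N.
F₁ = P·A₁E₁/ΣAE = -53200·34230000/34410000 = -52920 N.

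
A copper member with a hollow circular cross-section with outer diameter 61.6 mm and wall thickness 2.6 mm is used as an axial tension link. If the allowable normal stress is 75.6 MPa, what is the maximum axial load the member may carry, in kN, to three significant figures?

36.4 kN

A = 481.9 mm².
P_max = σ_allow · A = 75.6 · 481.9 = 36430 N = 36.43 kN.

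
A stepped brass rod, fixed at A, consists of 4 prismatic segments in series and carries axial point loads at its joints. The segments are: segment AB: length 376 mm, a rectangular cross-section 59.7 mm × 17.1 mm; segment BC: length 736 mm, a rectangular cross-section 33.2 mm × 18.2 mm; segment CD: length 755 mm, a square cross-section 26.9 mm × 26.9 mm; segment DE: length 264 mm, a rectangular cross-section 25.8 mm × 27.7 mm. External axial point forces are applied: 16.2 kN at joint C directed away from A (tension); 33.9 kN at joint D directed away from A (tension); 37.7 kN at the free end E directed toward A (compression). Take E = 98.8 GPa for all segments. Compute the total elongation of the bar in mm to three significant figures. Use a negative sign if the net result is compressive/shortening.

0.0180 mm

Internal axial forces (sectioning from the free end, tension +): N_DE = -37.7 kN, N_CD = -3.8 kN, N_BC = 12.4 kN, N_AB = 12.4 kN.
A_AB = 1021 mm².
A_BC = 604.2 mm².
A_CD = 723.6 mm².
A_DE = 714.7 mm².
δ_AB = 12400·376/(1021·98800) = 0.04623 mm
δ_BC = 12400·736/(604.2·98800) = 0.1529 mm
δ_CD = -3800·755/(723.6·98800) = -0.04013 mm
δ_DE = -37700·264/(714.7·98800) = -0.141 mm
δ = Σδ_i = 0.01801 mm.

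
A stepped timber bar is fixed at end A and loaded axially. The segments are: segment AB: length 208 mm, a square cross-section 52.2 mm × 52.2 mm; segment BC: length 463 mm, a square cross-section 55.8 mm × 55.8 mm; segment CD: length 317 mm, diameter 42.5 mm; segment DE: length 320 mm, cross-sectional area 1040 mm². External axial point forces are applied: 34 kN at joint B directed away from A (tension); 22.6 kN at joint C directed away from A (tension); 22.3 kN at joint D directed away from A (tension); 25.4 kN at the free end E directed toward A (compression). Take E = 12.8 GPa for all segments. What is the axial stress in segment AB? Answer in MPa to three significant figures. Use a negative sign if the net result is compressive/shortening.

19.6 MPa

Internal axial forces (sectioning from the free end, tension +): N_DE = -25.4 kN, N_CD = -3.1 kN, N_BC = 19.5 kN, N_AB = 53.5 kN.
A_AB = 2725 mm².
σ_AB = N_AB/A_AB = 53500/2725 = 19.63 MPa.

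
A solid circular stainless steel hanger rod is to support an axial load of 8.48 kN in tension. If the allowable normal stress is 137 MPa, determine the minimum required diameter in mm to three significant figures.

8.88 mm

Required area A ≥ P/σ_allow = 8480/137 = 61.9 mm².
For a solid circular section, d ≥ √(4A/π) = 8.878 mm.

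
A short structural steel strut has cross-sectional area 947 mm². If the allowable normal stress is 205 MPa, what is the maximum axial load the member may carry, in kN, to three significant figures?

194 kN

P_max = σ_allow · A = 205 · 947 = 194100 N = 194.1 kN.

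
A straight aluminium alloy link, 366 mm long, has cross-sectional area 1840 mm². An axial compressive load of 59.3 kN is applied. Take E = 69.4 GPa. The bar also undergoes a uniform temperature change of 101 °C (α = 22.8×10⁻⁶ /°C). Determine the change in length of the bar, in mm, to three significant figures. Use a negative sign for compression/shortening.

δ_mech = NL/(AE) = -59300·366/(1840·69400) = -0.17 mm.
δ_thermal = αLΔT = 22.8e-6·366·101 = 0.8428 mm.
δ = δ_mech + δ_thermal = 0.6729 mm.

0.673 mm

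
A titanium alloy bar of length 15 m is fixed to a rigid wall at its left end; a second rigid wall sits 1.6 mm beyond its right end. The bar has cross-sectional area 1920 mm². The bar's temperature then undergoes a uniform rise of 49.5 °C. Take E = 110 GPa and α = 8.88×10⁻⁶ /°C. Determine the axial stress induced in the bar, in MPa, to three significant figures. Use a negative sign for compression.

Free thermal expansion αLΔT = 8.88e-6 · 15000 · 49.5 = 6.593 mm.
The walls engage after the gap closes; constrained expansion = 6.593 − 1.6 = 4.993 mm.
The walls impose strain ε = −(4.993)/15000 = -3.3289e-04; σ = Eε = 110000 · -3.3289e-04 = -36.62 MPa.

-36.6 MPa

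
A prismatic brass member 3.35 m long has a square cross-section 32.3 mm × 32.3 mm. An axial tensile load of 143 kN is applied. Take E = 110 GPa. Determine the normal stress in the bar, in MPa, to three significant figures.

A = 1043 mm².
σ = N/A = 143000/1043 = 137.1 MPa.

137 MPa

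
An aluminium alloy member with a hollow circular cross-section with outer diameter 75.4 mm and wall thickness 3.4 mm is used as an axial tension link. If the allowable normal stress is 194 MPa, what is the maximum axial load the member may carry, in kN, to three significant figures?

149 kN

A = 769.1 mm².
P_max = σ_allow · A = 194 · 769.1 = 149200 N = 149.2 kN.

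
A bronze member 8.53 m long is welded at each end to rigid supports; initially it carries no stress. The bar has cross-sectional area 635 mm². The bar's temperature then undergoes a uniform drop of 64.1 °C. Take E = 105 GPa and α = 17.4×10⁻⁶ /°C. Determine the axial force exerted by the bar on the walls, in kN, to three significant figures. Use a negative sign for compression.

74.4 kN

Free thermal expansion αLΔT = 17.4e-6 · 8530 · -64.1 = -9.514 mm.
The walls impose strain ε = −(-9.514)/8530 = 1.1153e-03; σ = Eε = 105000 · 1.1153e-03 = 117.1 MPa.
Wall reaction R = σ·A = 117.1·635 = 74370 N = 74.37 kN.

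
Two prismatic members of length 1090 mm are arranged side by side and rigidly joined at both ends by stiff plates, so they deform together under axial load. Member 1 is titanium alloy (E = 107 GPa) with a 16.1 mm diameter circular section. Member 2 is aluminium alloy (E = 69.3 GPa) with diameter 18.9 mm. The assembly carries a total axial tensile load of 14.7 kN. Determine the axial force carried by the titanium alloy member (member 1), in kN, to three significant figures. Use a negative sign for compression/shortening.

7.77 kN

A_1 = 203.6 mm².
A_2 = 280.6 mm².
Equal strain + equilibrium ⇒ each member carries load in proportion to AE: A₁E₁ = 21780000 N, A₂E₂ = 19440000 N, ΣAE = 41230000 N.
F₁ = P·A₁E₁/ΣAE = 14700·21780000/41230000 = 7767 N.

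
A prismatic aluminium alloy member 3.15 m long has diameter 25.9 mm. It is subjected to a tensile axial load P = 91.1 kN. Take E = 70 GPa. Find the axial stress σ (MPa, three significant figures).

A = 526.9 mm².
σ = N/A = 91100/526.9 = 172.9 MPa.

173 MPa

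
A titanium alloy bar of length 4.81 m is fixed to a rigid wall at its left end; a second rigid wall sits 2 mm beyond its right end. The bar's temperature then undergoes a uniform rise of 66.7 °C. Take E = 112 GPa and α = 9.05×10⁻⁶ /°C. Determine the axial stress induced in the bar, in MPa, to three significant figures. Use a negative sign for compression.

Free thermal expansion αLΔT = 9.05e-6 · 4810 · 66.7 = 2.903 mm.
The walls engage after the gap closes; constrained expansion = 2.903 − 2 = 0.9035 mm.
The walls impose strain ε = −(0.9035)/4810 = -1.8783e-04; σ = Eε = 112000 · -1.8783e-04 = -21.04 MPa.

-21.0 MPa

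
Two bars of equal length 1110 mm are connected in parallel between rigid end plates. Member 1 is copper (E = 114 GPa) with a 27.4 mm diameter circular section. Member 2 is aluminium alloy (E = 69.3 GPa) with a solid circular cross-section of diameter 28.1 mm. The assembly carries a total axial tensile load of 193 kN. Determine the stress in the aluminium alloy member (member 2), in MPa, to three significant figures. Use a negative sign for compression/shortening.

121 MPa

A_1 = 589.6 mm².
A_2 = 620.2 mm².
Equal strain + equilibrium ⇒ each member carries load in proportion to AE: A₁E₁ = 67220000 N, A₂E₂ = 42980000 N, ΣAE = 110200000 N.
σ₂ = P·E₂/ΣAE = 193000·69300/110200000 = 121.4 MPa.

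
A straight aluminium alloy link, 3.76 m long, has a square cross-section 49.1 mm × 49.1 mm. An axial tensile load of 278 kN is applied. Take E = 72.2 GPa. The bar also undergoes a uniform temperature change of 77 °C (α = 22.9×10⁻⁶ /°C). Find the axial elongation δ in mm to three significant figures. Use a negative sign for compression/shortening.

12.6 mm

A = 2411 mm².
δ_mech = NL/(AE) = 278000·3760/(2411·72200) = 6.005 mm.
δ_thermal = αLΔT = 22.9e-6·3760·77 = 6.63 mm.
δ = δ_mech + δ_thermal = 12.64 mm.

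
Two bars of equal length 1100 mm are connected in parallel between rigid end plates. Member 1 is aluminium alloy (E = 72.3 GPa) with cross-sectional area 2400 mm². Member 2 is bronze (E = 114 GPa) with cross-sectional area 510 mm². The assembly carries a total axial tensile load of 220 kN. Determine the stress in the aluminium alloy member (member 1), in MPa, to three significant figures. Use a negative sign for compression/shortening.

Equal strain + equilibrium ⇒ each member carries load in proportion to AE: A₁E₁ = 173500000 N, A₂E₂ = 58140000 N, ΣAE = 231700000 N.
σ₁ = P·E₁/ΣAE = 220000·72300/231700000 = 68.66 MPa.

68.7 MPa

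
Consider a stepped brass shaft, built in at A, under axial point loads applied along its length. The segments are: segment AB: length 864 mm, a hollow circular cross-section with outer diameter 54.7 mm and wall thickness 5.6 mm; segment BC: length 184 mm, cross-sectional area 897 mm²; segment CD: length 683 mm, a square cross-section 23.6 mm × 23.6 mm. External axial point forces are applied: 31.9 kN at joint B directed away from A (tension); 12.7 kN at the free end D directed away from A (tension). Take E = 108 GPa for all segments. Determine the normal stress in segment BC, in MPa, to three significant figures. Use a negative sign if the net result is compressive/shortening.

14.2 MPa

Internal axial forces (sectioning from the free end, tension +): N_CD = 12.7 kN, N_BC = 12.7 kN, N_AB = 44.6 kN.
σ_BC = N_BC/A_BC = 12700/897 = 14.16 MPa.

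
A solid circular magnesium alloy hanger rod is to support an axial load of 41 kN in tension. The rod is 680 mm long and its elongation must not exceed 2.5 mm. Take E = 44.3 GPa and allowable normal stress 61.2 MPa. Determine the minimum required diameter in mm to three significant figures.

29.2 mm

Required area A ≥ P/σ_allow = 41000/61.2 = 669.9 mm².
For a solid circular section, d ≥ √(4A/π) = 29.21 mm.
Elongation limit: A ≥ PL/(Eδ_allow) = 41000·680/(44300·2.5) = 251.7 mm² ⇒ d ≥ 17.9 mm.
The stress limit governs.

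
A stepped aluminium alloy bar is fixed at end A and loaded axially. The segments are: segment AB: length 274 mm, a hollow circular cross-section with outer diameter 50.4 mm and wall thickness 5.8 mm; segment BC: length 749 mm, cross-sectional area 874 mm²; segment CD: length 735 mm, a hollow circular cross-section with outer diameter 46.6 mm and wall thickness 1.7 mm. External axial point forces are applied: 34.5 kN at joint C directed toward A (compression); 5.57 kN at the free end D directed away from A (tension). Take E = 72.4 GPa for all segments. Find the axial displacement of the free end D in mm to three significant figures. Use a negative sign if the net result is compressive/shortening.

Internal axial forces (sectioning from the free end, tension +): N_CD = 5.57 kN, N_BC = -28.93 kN, N_AB = -28.93 kN.
A_AB = 812.7 mm².
A_CD = 239.8 mm².
δ_AB = -28930·274/(812.7·72400) = -0.1347 mm
δ_BC = -28930·749/(874·72400) = -0.3424 mm
δ_CD = 5570·735/(239.8·72400) = 0.2358 mm
δ = Σδ_i = -0.2414 mm.

-0.241 mm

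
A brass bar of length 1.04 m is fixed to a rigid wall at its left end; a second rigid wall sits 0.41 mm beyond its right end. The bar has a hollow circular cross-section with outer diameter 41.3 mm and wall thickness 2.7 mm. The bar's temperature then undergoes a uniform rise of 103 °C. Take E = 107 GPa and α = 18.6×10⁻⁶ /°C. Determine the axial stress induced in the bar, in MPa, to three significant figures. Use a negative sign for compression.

-163 MPa

Free thermal expansion αLΔT = 18.6e-6 · 1040 · 103 = 1.992 mm.
The walls engage after the gap closes; constrained expansion = 1.992 − 0.41 = 1.582 mm.
The walls impose strain ε = −(1.582)/1040 = -1.5216e-03; σ = Eε = 107000 · -1.5216e-03 = -162.8 MPa.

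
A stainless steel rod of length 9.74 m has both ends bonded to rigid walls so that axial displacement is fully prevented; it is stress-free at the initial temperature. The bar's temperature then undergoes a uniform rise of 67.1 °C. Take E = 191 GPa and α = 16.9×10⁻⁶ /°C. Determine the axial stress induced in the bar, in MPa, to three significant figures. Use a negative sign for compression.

-217 MPa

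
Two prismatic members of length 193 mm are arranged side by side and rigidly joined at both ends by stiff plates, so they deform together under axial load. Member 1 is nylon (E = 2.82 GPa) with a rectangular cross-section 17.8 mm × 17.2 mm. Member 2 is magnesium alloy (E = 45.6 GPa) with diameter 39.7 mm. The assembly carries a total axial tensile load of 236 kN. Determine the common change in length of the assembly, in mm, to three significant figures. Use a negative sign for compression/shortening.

0.795 mm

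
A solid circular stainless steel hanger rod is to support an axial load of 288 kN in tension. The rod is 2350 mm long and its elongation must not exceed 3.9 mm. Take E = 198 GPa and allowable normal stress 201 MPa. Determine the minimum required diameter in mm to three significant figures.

Required area A ≥ P/σ_allow = 288000/201 = 1433 mm².
For a solid circular section, d ≥ √(4A/π) = 42.71 mm.
Elongation limit: A ≥ PL/(Eδ_allow) = 288000·2350/(198000·3.9) = 876.5 mm² ⇒ d ≥ 33.41 mm.
The stress limit governs.

42.7 mm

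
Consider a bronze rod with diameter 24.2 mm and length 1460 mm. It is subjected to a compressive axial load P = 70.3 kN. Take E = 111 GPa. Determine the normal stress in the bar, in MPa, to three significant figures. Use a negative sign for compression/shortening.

A = 460 mm².
σ = N/A = -70300/460 = -152.8 MPa.

-153 MPa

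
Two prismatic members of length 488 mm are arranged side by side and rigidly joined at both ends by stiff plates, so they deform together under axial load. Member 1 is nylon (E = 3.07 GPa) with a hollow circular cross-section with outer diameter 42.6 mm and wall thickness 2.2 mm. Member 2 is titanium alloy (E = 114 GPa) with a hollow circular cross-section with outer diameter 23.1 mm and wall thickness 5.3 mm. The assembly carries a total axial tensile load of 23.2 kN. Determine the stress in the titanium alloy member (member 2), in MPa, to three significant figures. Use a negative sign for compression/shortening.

76.3 MPa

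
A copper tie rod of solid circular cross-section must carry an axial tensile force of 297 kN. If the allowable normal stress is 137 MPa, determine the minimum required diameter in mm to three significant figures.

52.5 mm

Required area A ≥ P/σ_allow = 297000/137 = 2168 mm².
For a solid circular section, d ≥ √(4A/π) = 52.54 mm.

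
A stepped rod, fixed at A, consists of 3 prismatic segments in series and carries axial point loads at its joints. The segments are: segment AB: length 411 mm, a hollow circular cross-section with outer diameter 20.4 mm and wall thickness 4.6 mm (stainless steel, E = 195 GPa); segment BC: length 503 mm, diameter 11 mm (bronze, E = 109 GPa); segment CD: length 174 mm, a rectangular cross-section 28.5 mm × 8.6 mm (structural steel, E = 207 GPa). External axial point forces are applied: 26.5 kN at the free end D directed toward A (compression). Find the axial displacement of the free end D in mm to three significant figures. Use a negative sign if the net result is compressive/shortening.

-1.62 mm

Internal axial forces (sectioning from the free end, tension +): N_CD = -26.5 kN, N_BC = -26.5 kN, N_AB = -26.5 kN.
A_AB = 228.3 mm².
A_BC = 95.03 mm².
A_CD = 245.1 mm².
δ_AB = -26500·411/(228.3·195000) = -0.2446 mm
δ_BC = -26500·503/(95.03·109000) = -1.287 mm
δ_CD = -26500·174/(245.1·207000) = -0.09088 mm
δ = Σδ_i = -1.622 mm.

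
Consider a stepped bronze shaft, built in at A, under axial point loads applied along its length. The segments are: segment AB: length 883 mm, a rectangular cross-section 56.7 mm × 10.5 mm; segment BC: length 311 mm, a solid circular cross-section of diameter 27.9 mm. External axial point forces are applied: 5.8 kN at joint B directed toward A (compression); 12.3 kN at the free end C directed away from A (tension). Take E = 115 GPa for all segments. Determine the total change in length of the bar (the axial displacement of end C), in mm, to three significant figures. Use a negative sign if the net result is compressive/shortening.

Internal axial forces (sectioning from the free end, tension +): N_BC = 12.3 kN, N_AB = 6.5 kN.
A_AB = 595.4 mm².
A_BC = 611.4 mm².
δ_AB = 6500·883/(595.4·115000) = 0.08383 mm
δ_BC = 12300·311/(611.4·115000) = 0.05441 mm
δ = Σδ_i = 0.1382 mm.

0.138 mm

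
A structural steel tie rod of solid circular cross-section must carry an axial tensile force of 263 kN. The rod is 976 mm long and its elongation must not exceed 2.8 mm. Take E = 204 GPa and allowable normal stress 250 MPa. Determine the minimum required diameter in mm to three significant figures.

Required area A ≥ P/σ_allow = 263000/250 = 1052 mm².
For a solid circular section, d ≥ √(4A/π) = 36.6 mm.
Elongation limit: A ≥ PL/(Eδ_allow) = 263000·976/(204000·2.8) = 449.4 mm² ⇒ d ≥ 23.92 mm.
The stress limit governs.

36.6 mm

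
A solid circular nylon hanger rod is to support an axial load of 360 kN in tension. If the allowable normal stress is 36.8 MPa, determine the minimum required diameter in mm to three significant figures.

112 mm

Required area A ≥ P/σ_allow = 360000/36.8 = 9783 mm².
For a solid circular section, d ≥ √(4A/π) = 111.6 mm.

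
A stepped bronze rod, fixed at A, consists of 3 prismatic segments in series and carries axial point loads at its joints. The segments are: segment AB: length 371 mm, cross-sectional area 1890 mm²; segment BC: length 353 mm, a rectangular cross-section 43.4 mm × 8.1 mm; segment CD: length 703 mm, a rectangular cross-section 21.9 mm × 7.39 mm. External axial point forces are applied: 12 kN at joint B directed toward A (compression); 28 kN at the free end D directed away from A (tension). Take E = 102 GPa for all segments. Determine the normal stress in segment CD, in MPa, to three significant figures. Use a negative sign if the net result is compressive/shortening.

173 MPa

Internal axial forces (sectioning from the free end, tension +): N_CD = 28 kN, N_BC = 28 kN, N_AB = 16 kN.
A_CD = 161.8 mm².
σ_CD = N_CD/A_CD = 28000/161.8 = 173 MPa.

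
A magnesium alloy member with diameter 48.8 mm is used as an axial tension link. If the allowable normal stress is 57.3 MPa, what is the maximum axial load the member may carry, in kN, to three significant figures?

107 kN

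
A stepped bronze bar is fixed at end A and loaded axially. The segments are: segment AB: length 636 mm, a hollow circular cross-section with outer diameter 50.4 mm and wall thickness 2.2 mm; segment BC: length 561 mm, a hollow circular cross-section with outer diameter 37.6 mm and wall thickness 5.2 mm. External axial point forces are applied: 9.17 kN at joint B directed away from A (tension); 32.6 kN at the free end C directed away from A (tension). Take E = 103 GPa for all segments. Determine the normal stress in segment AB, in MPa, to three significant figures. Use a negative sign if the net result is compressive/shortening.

125 MPa

Internal axial forces (sectioning from the free end, tension +): N_BC = 32.6 kN, N_AB = 41.77 kN.
A_AB = 333.1 mm².
σ_AB = N_AB/A_AB = 41770/333.1 = 125.4 MPa.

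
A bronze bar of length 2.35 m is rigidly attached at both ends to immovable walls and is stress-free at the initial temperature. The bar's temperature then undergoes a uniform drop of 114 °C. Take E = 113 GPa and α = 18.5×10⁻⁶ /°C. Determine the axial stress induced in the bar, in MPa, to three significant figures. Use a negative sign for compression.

238 MPa

Free thermal expansion αLΔT = 18.5e-6 · 2350 · -114 = -4.956 mm.
The walls impose strain ε = −(-4.956)/2350 = 2.1090e-03; σ = Eε = 113000 · 2.1090e-03 = 238.3 MPa.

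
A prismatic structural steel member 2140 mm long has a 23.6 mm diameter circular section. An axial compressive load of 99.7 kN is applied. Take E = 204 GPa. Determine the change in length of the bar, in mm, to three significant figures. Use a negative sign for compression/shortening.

-2.39 mm

A = 437.4 mm².
δ_mech = NL/(AE) = -99700·2140/(437.4·204000) = -2.391 mm.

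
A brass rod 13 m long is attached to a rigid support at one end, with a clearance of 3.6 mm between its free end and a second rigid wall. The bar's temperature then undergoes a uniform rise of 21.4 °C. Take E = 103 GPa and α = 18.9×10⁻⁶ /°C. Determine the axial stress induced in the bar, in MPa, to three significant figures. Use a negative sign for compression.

-13.1 MPa

Free thermal expansion αLΔT = 18.9e-6 · 13000 · 21.4 = 5.258 mm.
The walls engage after the gap closes; constrained expansion = 5.258 − 3.6 = 1.658 mm.
The walls impose strain ε = −(1.658)/13000 = -1.2754e-04; σ = Eε = 103000 · -1.2754e-04 = -13.14 MPa.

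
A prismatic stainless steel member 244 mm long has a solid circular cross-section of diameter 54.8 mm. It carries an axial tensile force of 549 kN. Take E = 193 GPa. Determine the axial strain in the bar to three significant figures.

A = 2359 mm².
σ = N/A = 232.8 MPa; ε = σ/E = 232.8/193000 = 1.206e-03.

0.00121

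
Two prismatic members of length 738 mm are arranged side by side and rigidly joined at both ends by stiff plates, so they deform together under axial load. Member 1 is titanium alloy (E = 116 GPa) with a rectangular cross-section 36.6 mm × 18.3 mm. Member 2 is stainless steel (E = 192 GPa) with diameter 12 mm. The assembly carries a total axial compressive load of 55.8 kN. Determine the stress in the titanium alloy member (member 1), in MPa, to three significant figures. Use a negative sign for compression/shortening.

-65.1 MPa

A_1 = 669.8 mm².
A_2 = 113.1 mm².
Equal strain + equilibrium ⇒ each member carries load in proportion to AE: A₁E₁ = 77690000 N, A₂E₂ = 21710000 N, ΣAE = 99410000 N.
σ₁ = P·E₁/ΣAE = -55800·116000/99410000 = -65.11 MPa.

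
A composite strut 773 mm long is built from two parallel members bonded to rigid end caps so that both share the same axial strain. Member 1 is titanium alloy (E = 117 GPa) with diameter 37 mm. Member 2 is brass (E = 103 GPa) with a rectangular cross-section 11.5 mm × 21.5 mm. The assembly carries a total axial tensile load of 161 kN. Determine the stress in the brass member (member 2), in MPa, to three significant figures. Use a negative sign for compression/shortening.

110 MPa

A_1 = 1075 mm².
A_2 = 247.2 mm².
Equal strain + equilibrium ⇒ each member carries load in proportion to AE: A₁E₁ = 125800000 N, A₂E₂ = 25470000 N, ΣAE = 151300000 N.
σ₂ = P·E₂/ΣAE = 161000·103000/151300000 = 109.6 MPa.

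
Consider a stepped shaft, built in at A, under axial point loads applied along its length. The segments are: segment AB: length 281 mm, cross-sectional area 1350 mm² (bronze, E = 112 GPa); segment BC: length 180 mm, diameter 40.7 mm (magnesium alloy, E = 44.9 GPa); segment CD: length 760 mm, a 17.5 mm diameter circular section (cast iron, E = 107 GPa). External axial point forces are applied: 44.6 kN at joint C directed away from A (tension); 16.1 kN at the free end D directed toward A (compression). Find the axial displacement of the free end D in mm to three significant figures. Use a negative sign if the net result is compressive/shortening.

Internal axial forces (sectioning from the free end, tension +): N_CD = -16.1 kN, N_BC = 28.5 kN, N_AB = 28.5 kN.
A_BC = 1301 mm².
A_CD = 240.5 mm².
δ_AB = 28500·281/(1350·112000) = 0.05297 mm
δ_BC = 28500·180/(1301·44900) = 0.08782 mm
δ_CD = -16100·760/(240.5·107000) = -0.4754 mm
δ = Σδ_i = -0.3346 mm.

-0.335 mm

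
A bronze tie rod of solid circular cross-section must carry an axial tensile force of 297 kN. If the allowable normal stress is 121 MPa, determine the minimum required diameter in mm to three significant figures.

Required area A ≥ P/σ_allow = 297000/121 = 2455 mm².
For a solid circular section, d ≥ √(4A/π) = 55.9 mm.

55.9 mm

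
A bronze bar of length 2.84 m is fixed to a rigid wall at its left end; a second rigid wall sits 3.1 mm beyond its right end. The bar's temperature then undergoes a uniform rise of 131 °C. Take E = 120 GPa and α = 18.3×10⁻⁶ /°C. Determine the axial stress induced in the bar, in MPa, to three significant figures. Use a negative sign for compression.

-157 MPa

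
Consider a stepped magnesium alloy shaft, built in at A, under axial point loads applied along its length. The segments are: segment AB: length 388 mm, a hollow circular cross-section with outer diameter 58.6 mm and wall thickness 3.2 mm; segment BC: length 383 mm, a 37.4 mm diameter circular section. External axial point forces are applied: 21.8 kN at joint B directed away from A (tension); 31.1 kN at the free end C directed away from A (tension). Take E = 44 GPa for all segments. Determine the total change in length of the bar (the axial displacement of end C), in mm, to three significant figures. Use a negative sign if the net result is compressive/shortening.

1.08 mm

Internal axial forces (sectioning from the free end, tension +): N_BC = 31.1 kN, N_AB = 52.9 kN.
A_AB = 556.9 mm².
A_BC = 1099 mm².
δ_AB = 52900·388/(556.9·44000) = 0.8376 mm
δ_BC = 31100·383/(1099·44000) = 0.2464 mm
δ = Σδ_i = 1.084 mm.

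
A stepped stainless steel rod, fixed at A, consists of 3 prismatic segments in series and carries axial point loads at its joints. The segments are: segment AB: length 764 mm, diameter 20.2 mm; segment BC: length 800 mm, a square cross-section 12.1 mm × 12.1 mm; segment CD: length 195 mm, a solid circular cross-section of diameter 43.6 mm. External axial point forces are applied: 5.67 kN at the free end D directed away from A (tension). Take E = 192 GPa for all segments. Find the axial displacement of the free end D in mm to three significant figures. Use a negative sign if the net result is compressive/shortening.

0.236 mm

Internal axial forces (sectioning from the free end, tension +): N_CD = 5.67 kN, N_BC = 5.67 kN, N_AB = 5.67 kN.
A_AB = 320.5 mm².
A_BC = 146.4 mm².
A_CD = 1493 mm².
δ_AB = 5670·764/(320.5·192000) = 0.0704 mm
δ_BC = 5670·800/(146.4·192000) = 0.1614 mm
δ_CD = 5670·195/(1493·192000) = 0.003857 mm
δ = Σδ_i = 0.2356 mm.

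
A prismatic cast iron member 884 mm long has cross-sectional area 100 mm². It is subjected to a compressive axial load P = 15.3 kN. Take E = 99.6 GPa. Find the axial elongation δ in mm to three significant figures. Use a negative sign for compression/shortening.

-1.36 mm

δ_mech = NL/(AE) = -15300·884/(100·99600) = -1.358 mm.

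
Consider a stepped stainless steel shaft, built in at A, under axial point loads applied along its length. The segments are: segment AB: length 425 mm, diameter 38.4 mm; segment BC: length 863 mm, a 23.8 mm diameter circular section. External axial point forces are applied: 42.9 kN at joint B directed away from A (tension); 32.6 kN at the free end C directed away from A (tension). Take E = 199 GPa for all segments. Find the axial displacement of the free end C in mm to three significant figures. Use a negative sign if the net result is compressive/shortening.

0.457 mm

Internal axial forces (sectioning from the free end, tension +): N_BC = 32.6 kN, N_AB = 75.5 kN.
A_AB = 1158 mm².
A_BC = 444.9 mm².
δ_AB = 75500·425/(1158·199000) = 0.1392 mm
δ_BC = 32600·863/(444.9·199000) = 0.3178 mm
δ = Σδ_i = 0.457 mm.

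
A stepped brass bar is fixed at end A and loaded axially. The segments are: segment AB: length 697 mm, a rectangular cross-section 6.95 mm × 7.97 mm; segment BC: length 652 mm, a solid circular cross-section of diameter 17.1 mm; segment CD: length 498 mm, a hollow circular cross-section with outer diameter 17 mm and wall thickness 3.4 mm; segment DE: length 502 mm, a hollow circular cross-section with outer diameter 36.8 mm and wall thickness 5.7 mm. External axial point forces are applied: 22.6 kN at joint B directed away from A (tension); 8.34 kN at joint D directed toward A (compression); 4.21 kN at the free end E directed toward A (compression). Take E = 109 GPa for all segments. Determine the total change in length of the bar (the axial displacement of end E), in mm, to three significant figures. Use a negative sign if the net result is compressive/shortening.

Internal axial forces (sectioning from the free end, tension +): N_DE = -4.21 kN, N_CD = -12.55 kN, N_BC = -12.55 kN, N_AB = 10.05 kN.
A_AB = 55.39 mm².
A_BC = 229.7 mm².
A_CD = 145.3 mm².
A_DE = 556.9 mm².
δ_AB = 10050·697/(55.39·109000) = 1.16 mm
δ_BC = -12550·652/(229.7·109000) = -0.3269 mm
δ_CD = -12550·498/(145.3·109000) = -0.3947 mm
δ_DE = -4210·502/(556.9·109000) = -0.03482 mm
δ = Σδ_i = 0.4038 mm.

0.404 mm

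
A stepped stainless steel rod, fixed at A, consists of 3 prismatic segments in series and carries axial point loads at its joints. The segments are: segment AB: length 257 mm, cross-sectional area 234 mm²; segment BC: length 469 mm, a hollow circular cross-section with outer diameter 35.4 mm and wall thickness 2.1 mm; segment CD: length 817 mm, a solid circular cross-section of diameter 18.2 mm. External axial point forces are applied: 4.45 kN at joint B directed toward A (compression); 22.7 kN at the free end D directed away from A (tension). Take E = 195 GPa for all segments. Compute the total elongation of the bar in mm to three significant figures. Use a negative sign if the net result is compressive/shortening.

0.717 mm

Internal axial forces (sectioning from the free end, tension +): N_CD = 22.7 kN, N_BC = 22.7 kN, N_AB = 18.25 kN.
A_BC = 219.7 mm².
A_CD = 260.2 mm².
δ_AB = 18250·257/(234·195000) = 0.1028 mm
δ_BC = 22700·469/(219.7·195000) = 0.2485 mm
δ_CD = 22700·817/(260.2·195000) = 0.3656 mm
δ = Σδ_i = 0.7169 mm.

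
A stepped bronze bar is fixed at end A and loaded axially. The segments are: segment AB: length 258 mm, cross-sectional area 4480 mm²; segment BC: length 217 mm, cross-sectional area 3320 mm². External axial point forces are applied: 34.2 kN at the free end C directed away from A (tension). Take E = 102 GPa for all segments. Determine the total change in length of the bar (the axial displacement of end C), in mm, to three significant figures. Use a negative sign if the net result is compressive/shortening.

Internal axial forces (sectioning from the free end, tension +): N_BC = 34.2 kN, N_AB = 34.2 kN.
δ_AB = 34200·258/(4480·102000) = 0.01931 mm
δ_BC = 34200·217/(3320·102000) = 0.02192 mm
δ = Σδ_i = 0.04122 mm.

0.0412 mm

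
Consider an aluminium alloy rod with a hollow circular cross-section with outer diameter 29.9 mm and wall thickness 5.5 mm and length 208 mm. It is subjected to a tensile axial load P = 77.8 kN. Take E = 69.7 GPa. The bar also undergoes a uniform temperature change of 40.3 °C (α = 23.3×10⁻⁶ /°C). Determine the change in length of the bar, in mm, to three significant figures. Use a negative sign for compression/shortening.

0.746 mm

A = 421.6 mm².
δ_mech = NL/(AE) = 77800·208/(421.6·69700) = 0.5507 mm.
δ_thermal = αLΔT = 23.3e-6·208·40.3 = 0.1953 mm.
δ = δ_mech + δ_thermal = 0.746 mm.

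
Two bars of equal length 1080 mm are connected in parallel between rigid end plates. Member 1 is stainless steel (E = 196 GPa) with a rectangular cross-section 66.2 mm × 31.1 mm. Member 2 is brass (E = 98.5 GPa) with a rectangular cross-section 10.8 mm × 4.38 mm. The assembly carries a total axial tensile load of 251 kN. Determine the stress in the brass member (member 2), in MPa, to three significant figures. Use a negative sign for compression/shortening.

A_1 = 2059 mm².
A_2 = 47.3 mm².
Equal strain + equilibrium ⇒ each member carries load in proportion to AE: A₁E₁ = 403500000 N, A₂E₂ = 4659000 N, ΣAE = 408200000 N.
σ₂ = P·E₂/ΣAE = 251000·98500/408200000 = 60.57 MPa.

60.6 MPa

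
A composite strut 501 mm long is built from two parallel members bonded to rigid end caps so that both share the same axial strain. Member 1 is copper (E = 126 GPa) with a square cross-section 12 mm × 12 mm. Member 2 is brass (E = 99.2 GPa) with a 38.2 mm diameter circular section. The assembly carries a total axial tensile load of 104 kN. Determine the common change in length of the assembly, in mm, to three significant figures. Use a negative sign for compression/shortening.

0.395 mm

A_1 = 144 mm².
A_2 = 1146 mm².
Equal strain + equilibrium ⇒ each member carries load in proportion to AE: A₁E₁ = 18140000 N, A₂E₂ = 113700000 N, ΣAE = 131800000 N.
δ = PL/ΣAE = 104000·501/131800000 = 0.3952 mm.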